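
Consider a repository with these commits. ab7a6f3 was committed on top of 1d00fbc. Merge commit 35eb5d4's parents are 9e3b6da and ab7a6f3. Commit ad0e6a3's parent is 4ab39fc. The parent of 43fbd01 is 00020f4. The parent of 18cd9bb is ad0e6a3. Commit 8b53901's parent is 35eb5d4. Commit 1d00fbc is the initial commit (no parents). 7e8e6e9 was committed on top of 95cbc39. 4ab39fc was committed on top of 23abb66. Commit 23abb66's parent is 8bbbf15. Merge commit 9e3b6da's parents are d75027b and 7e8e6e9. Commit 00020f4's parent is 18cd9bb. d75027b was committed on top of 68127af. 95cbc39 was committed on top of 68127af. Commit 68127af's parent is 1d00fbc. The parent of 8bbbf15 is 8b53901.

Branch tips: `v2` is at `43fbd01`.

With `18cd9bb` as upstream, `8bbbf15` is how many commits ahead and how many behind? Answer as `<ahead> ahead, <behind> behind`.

0 ahead, 4 behind

Reachable from 8bbbf15: {1d00fbc, 35eb5d4, 68127af, 7e8e6e9, 8b53901, 8bbbf15, 95cbc39, 9e3b6da, ab7a6f3, d75027b}.
Reachable from 18cd9bb: {18cd9bb, 1d00fbc, 23abb66, 35eb5d4, 4ab39fc, 68127af, 7e8e6e9, 8b53901, 8bbbf15, 95cbc39, 9e3b6da, ab7a6f3, ad0e6a3, d75027b}.
Only in 8bbbf15's history (ahead): {} — 0.
Only in 18cd9bb's history (behind): {18cd9bb, 23abb66, 4ab39fc, ad0e6a3} — 4.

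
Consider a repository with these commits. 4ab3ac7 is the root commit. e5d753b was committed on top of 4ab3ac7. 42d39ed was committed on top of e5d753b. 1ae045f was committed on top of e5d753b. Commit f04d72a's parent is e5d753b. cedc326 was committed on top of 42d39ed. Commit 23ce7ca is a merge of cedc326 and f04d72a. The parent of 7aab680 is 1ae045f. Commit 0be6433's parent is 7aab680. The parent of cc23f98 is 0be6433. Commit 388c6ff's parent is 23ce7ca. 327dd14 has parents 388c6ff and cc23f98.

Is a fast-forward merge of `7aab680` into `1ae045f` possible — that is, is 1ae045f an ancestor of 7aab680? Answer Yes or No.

A fast-forward from 1ae045f to 7aab680 is possible iff 1ae045f is an ancestor of 7aab680.
Ancestors of 7aab680: {1ae045f, 4ab3ac7, 7aab680, e5d753b}.
1ae045f is among them, so fast-forward is possible.

Yes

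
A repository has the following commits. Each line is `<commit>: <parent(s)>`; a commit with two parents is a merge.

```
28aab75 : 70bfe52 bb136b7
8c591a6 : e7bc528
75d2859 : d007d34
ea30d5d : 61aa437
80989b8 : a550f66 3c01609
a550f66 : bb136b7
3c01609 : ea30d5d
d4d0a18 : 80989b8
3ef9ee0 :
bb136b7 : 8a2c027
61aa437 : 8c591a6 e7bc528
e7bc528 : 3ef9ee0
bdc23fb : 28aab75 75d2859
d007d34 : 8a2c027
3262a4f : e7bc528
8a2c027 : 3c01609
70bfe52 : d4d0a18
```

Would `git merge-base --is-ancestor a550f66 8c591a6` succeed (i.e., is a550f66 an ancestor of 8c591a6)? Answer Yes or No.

No

Ancestors of 8c591a6: {3ef9ee0, 8c591a6, e7bc528}.
a550f66 is not in that set, so it is not an ancestor of 8c591a6.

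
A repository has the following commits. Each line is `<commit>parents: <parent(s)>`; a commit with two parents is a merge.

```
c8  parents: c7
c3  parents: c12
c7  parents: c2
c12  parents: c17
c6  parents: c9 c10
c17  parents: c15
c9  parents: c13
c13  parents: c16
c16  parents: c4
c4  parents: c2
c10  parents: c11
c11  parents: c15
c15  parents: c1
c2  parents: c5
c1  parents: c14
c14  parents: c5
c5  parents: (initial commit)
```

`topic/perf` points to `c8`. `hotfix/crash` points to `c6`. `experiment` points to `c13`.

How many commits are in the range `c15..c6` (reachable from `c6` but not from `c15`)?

Reachable from c6: {c1, c10, c11, c13, c14, c15, c16, c2, c4, c5, c6, c9}.
Reachable from c15: {c1, c14, c15, c5}.
In c6's history but not c15's: {c10, c11, c13, c16, c2, c4, c6, c9} — 8 commits.

8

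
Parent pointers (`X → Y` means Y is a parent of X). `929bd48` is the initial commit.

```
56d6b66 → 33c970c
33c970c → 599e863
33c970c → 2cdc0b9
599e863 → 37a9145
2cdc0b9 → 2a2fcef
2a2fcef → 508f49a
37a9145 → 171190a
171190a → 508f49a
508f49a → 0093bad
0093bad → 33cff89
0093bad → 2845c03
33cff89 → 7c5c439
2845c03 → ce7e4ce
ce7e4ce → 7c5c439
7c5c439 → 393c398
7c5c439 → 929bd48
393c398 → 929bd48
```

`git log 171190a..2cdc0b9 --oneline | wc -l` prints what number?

2

Reachable from 2cdc0b9: {0093bad, 2845c03, 2a2fcef, 2cdc0b9, 33cff89, 393c398, 508f49a, 7c5c439, 929bd48, ce7e4ce}.
Reachable from 171190a: {0093bad, 171190a, 2845c03, 33cff89, 393c398, 508f49a, 7c5c439, 929bd48, ce7e4ce}.
In 2cdc0b9's history but not 171190a's: {2a2fcef, 2cdc0b9} — 2 commits.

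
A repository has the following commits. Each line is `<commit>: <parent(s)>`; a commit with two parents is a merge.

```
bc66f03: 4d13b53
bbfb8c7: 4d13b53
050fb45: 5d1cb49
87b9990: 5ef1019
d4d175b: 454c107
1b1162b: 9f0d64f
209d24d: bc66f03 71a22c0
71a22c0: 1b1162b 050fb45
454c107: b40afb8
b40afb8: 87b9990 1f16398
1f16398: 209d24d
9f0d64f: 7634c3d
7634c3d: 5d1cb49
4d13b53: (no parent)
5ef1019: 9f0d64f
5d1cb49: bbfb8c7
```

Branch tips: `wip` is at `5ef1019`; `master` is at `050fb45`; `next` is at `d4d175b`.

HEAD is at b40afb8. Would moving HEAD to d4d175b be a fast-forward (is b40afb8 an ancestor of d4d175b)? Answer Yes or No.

A fast-forward from b40afb8 to d4d175b is possible iff b40afb8 is an ancestor of d4d175b.
Ancestors of d4d175b: {050fb45, 1b1162b, 1f16398, 209d24d, 454c107, 4d13b53, 5d1cb49, 5ef1019, 71a22c0, 7634c3d, 87b9990, 9f0d64f, b40afb8, bbfb8c7, bc66f03, d4d175b}.
b40afb8 is among them, so fast-forward is possible.

Yes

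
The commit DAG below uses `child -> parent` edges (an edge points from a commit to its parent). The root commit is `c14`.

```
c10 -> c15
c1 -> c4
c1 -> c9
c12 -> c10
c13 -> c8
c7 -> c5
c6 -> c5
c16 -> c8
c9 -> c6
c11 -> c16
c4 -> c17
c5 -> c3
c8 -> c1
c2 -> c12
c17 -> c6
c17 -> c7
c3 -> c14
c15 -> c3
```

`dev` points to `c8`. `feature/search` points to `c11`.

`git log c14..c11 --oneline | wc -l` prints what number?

Reachable from c11: {c1, c11, c14, c16, c17, c3, c4, c5, c6, c7, c8, c9}.
Reachable from c14: {c14}.
In c11's history but not c14's: {c1, c11, c16, c17, c3, c4, c5, c6, c7, c8, c9} — 11 commits.

11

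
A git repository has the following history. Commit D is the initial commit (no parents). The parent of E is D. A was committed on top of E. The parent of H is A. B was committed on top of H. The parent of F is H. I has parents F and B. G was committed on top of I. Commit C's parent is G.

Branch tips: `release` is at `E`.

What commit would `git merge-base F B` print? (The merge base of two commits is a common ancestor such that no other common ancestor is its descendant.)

Ancestors of F: {A, D, E, F, H}.
Ancestors of B: {A, B, D, E, H}.
Common ancestors: {A, D, E, H}.
Among these, H is not an ancestor of any other common ancestor — it is the merge base.

H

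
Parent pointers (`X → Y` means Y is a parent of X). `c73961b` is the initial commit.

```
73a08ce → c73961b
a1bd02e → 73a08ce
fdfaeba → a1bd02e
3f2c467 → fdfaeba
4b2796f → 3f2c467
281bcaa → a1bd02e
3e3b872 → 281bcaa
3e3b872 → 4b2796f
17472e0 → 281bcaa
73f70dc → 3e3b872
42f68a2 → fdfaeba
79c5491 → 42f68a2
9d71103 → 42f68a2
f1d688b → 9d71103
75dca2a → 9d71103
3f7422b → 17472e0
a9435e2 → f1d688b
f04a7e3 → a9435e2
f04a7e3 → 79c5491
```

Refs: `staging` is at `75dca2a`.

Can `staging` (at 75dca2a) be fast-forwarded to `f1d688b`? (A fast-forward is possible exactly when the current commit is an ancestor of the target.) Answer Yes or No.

No

A fast-forward from 75dca2a to f1d688b is possible iff 75dca2a is an ancestor of f1d688b.
Ancestors of f1d688b: {42f68a2, 73a08ce, 9d71103, a1bd02e, c73961b, f1d688b, fdfaeba}.
75dca2a is not among them, so fast-forward is not possible.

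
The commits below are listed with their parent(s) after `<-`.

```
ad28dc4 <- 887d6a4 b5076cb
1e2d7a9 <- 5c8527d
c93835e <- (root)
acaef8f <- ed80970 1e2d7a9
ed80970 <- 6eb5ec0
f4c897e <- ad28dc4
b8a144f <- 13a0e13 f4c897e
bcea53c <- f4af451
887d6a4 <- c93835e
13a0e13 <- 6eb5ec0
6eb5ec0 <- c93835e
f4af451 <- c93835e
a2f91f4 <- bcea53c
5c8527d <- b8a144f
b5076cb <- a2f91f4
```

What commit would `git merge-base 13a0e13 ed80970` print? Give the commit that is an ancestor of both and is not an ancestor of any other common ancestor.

6eb5ec0

Ancestors of 13a0e13: {13a0e13, 6eb5ec0, c93835e}.
Ancestors of ed80970: {6eb5ec0, c93835e, ed80970}.
Common ancestors: {6eb5ec0, c93835e}.
Among these, 6eb5ec0 is not an ancestor of any other common ancestor — it is the merge base.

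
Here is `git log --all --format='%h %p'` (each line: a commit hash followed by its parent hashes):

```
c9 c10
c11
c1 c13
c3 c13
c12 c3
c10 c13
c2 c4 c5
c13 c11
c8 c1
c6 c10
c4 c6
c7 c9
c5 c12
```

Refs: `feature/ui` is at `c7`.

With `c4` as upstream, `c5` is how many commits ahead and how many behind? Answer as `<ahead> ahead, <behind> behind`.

3 ahead, 3 behind

Reachable from c5: {c11, c12, c13, c3, c5}.
Reachable from c4: {c10, c11, c13, c4, c6}.
Only in c5's history (ahead): {c12, c3, c5} — 3.
Only in c4's history (behind): {c10, c4, c6} — 3.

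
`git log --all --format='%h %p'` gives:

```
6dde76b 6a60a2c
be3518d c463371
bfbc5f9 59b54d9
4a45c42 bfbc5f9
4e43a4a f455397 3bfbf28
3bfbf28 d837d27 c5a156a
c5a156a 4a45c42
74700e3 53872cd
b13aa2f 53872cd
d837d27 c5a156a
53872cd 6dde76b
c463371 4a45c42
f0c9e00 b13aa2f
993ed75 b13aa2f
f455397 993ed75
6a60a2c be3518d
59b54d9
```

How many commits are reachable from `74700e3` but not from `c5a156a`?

6

Reachable from 74700e3: {4a45c42, 53872cd, 59b54d9, 6a60a2c, 6dde76b, 74700e3, be3518d, bfbc5f9, c463371}.
Reachable from c5a156a: {4a45c42, 59b54d9, bfbc5f9, c5a156a}.
In 74700e3's history but not c5a156a's: {53872cd, 6a60a2c, 6dde76b, 74700e3, be3518d, c463371} — 6 commits.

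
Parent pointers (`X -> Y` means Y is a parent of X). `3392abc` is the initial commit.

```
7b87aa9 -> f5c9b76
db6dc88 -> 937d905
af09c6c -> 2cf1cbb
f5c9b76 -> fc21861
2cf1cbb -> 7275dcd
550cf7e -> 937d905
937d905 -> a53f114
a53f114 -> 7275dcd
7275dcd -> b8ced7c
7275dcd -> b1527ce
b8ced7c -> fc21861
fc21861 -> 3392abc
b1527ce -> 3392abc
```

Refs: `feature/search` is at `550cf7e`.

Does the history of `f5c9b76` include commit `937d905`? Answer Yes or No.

No

Ancestors of f5c9b76: {3392abc, f5c9b76, fc21861}.
937d905 is not in that set, so it is not an ancestor of f5c9b76.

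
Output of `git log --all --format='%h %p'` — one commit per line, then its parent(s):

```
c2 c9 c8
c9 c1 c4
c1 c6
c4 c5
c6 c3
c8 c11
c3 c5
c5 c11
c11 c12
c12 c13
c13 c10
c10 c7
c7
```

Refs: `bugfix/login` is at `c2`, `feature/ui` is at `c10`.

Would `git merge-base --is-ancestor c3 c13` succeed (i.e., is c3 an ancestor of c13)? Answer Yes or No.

Ancestors of c13: {c10, c13, c7}.
c3 is not in that set, so it is not an ancestor of c13.

No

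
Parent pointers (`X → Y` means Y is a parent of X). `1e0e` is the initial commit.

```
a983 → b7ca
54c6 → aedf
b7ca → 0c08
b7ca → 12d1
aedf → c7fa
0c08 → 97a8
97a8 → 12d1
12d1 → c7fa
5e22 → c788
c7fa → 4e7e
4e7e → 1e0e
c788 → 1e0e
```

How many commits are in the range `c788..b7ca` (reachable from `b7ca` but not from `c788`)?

Reachable from b7ca: {0c08, 12d1, 1e0e, 4e7e, 97a8, b7ca, c7fa}.
Reachable from c788: {1e0e, c788}.
In b7ca's history but not c788's: {0c08, 12d1, 4e7e, 97a8, b7ca, c7fa} — 6 commits.

6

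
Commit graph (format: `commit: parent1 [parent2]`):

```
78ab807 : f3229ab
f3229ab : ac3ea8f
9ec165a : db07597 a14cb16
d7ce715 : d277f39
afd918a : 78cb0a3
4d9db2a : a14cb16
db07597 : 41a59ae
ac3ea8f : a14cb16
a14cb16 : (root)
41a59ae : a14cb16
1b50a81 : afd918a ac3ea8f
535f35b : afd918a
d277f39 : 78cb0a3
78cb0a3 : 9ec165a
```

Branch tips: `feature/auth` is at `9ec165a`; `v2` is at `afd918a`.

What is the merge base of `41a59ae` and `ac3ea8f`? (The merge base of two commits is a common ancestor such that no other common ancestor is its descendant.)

a14cb16

Ancestors of 41a59ae: {41a59ae, a14cb16}.
Ancestors of ac3ea8f: {a14cb16, ac3ea8f}.
Common ancestors: {a14cb16}.
The only common ancestor is a14cb16, so it is the merge base.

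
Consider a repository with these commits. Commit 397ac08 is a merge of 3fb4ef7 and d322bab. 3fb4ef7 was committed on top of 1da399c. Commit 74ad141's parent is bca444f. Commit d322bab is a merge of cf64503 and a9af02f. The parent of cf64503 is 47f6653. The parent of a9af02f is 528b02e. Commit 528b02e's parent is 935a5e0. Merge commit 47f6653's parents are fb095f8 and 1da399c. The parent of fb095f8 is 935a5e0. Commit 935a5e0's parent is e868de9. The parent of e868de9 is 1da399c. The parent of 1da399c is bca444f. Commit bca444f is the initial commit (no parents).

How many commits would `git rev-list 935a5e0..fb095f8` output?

Reachable from fb095f8: {1da399c, 935a5e0, bca444f, e868de9, fb095f8}.
Reachable from 935a5e0: {1da399c, 935a5e0, bca444f, e868de9}.
In fb095f8's history but not 935a5e0's: {fb095f8} — 1 commit.

1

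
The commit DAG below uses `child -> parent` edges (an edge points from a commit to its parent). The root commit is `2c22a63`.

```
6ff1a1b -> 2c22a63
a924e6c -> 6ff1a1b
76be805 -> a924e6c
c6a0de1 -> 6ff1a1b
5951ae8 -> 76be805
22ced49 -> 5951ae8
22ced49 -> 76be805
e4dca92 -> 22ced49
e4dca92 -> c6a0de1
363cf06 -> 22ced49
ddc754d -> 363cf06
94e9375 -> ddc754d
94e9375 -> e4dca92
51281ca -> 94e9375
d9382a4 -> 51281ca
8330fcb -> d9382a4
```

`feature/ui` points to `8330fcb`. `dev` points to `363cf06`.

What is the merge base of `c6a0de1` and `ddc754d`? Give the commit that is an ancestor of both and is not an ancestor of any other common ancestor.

6ff1a1b

Ancestors of c6a0de1: {2c22a63, 6ff1a1b, c6a0de1}.
Ancestors of ddc754d: {22ced49, 2c22a63, 363cf06, 5951ae8, 6ff1a1b, 76be805, a924e6c, ddc754d}.
Common ancestors: {2c22a63, 6ff1a1b}.
Among these, 6ff1a1b is not an ancestor of any other common ancestor — it is the merge base.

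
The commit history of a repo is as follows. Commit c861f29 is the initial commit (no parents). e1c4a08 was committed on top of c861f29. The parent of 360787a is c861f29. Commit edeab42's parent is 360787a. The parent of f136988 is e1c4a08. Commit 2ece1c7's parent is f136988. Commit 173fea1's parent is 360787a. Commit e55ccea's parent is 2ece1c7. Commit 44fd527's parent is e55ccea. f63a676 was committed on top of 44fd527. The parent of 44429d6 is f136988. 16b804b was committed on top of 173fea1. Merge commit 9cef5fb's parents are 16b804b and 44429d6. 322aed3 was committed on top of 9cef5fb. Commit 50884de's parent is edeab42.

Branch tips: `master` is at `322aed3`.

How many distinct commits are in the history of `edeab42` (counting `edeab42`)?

3

Walking parent pointers from edeab42: reachable set = {360787a, c861f29, edeab42}.
That is 3 commits.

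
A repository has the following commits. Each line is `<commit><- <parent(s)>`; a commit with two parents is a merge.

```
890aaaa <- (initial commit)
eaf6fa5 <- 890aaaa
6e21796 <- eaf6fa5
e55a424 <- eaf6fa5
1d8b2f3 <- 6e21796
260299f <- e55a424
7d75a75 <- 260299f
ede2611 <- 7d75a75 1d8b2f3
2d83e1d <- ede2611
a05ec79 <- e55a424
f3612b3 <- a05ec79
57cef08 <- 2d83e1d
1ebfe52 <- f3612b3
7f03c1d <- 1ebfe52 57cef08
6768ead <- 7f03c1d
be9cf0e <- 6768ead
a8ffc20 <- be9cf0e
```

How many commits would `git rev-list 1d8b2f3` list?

Walking parent pointers from 1d8b2f3: reachable set = {1d8b2f3, 6e21796, 890aaaa, eaf6fa5}.
That is 4 commits.

4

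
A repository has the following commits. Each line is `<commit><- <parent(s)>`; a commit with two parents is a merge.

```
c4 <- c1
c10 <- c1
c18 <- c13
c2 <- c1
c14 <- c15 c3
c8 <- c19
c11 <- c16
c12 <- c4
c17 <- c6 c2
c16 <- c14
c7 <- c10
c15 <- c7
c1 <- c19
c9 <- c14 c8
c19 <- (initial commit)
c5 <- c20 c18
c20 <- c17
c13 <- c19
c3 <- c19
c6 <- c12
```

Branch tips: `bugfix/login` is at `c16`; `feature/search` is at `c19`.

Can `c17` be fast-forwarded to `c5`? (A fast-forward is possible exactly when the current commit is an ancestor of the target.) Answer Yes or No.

Yes

A fast-forward from c17 to c5 is possible iff c17 is an ancestor of c5.
Ancestors of c5: {c1, c12, c13, c17, c18, c19, c2, c20, c4, c5, c6}.
c17 is among them, so fast-forward is possible.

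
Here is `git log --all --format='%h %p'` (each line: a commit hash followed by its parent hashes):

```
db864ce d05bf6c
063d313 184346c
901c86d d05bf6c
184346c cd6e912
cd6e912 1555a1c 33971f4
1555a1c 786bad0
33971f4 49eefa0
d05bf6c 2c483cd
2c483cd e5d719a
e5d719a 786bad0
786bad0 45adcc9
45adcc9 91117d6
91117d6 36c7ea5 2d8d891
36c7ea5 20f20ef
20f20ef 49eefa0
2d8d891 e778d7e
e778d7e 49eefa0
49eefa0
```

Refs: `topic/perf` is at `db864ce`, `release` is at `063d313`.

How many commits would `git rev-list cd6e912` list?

11

Walking parent pointers from cd6e912: reachable set = {1555a1c, 20f20ef, 2d8d891, 33971f4, 36c7ea5, 45adcc9, 49eefa0, 786bad0, 91117d6, cd6e912, e778d7e}.
That is 11 commits.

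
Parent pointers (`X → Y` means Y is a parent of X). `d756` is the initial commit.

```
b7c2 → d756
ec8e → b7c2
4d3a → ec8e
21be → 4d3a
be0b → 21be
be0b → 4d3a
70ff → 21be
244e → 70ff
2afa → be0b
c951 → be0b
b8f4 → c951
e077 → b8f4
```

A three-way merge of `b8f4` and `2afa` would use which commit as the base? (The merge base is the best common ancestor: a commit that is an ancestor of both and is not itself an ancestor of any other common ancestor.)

be0b

Ancestors of b8f4: {21be, 4d3a, b7c2, b8f4, be0b, c951, d756, ec8e}.
Ancestors of 2afa: {21be, 2afa, 4d3a, b7c2, be0b, d756, ec8e}.
Common ancestors: {21be, 4d3a, b7c2, be0b, d756, ec8e}.
Among these, be0b is not an ancestor of any other common ancestor — it is the merge base.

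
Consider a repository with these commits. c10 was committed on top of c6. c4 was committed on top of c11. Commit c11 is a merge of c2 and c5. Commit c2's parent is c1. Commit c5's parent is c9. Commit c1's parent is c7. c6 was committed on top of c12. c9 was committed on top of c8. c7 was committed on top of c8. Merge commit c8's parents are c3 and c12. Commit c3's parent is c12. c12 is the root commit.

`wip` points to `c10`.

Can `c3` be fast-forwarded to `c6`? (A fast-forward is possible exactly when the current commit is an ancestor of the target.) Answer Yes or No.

No

A fast-forward from c3 to c6 is possible iff c3 is an ancestor of c6.
Ancestors of c6: {c12, c6}.
c3 is not among them, so fast-forward is not possible.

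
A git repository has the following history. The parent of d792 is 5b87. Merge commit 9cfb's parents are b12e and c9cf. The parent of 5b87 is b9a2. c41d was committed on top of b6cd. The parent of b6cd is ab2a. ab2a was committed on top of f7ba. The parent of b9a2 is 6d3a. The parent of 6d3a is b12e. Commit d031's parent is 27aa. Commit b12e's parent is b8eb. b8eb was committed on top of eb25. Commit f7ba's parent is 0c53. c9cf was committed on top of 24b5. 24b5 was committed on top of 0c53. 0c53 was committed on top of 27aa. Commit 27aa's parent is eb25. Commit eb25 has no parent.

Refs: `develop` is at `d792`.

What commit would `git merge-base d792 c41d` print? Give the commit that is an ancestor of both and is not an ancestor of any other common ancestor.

Ancestors of d792: {5b87, 6d3a, b12e, b8eb, b9a2, d792, eb25}.
Ancestors of c41d: {0c53, 27aa, ab2a, b6cd, c41d, eb25, f7ba}.
Common ancestors: {eb25}.
The only common ancestor is eb25, so it is the merge base.

eb25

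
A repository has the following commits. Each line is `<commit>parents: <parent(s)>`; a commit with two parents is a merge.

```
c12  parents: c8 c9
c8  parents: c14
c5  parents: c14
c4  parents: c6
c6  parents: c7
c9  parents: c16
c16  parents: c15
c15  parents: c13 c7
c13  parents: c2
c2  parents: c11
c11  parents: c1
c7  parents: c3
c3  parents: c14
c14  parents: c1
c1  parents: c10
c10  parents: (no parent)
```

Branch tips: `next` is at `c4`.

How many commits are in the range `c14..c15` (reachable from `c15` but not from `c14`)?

6

Reachable from c15: {c1, c10, c11, c13, c14, c15, c2, c3, c7}.
Reachable from c14: {c1, c10, c14}.
In c15's history but not c14's: {c11, c13, c15, c2, c3, c7} — 6 commits.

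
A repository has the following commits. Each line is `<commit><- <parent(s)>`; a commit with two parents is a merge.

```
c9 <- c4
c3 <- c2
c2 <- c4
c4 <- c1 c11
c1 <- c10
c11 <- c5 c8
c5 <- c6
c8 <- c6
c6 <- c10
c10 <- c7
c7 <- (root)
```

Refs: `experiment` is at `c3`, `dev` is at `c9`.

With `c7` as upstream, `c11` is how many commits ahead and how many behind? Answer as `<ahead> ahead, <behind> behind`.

Reachable from c11: {c10, c11, c5, c6, c7, c8}.
Reachable from c7: {c7}.
Only in c11's history (ahead): {c10, c11, c5, c6, c8} — 5.
Only in c7's history (behind): {} — 0.

5 ahead, 0 behind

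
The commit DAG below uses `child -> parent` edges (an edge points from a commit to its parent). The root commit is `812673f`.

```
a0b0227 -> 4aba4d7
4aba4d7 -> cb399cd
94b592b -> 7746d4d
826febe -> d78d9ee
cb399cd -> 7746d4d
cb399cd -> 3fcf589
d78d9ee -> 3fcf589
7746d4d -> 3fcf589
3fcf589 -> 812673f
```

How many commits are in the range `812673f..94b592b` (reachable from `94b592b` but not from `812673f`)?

Reachable from 94b592b: {3fcf589, 7746d4d, 812673f, 94b592b}.
Reachable from 812673f: {812673f}.
In 94b592b's history but not 812673f's: {3fcf589, 7746d4d, 94b592b} — 3 commits.

3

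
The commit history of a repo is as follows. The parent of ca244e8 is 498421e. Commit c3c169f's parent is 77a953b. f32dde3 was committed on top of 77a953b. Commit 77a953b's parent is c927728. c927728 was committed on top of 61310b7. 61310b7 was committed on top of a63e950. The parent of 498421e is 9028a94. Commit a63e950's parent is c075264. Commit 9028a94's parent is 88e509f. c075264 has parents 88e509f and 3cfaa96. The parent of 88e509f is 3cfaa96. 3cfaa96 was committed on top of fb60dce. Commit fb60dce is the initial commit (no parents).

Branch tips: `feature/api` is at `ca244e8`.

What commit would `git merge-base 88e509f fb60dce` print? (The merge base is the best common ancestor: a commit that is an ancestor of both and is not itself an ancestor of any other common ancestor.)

fb60dce

Ancestors of 88e509f: {3cfaa96, 88e509f, fb60dce}.
Ancestors of fb60dce: {fb60dce}.
Common ancestors: {fb60dce}.
The only common ancestor is fb60dce, so it is the merge base.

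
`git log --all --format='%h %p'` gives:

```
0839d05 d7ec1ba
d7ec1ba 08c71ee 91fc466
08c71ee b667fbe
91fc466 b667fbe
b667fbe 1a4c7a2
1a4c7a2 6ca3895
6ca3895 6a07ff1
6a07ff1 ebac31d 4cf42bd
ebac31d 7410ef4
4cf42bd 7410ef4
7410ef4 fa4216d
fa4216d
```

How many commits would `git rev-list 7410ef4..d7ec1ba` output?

9

Reachable from d7ec1ba: {08c71ee, 1a4c7a2, 4cf42bd, 6a07ff1, 6ca3895, 7410ef4, 91fc466, b667fbe, d7ec1ba, ebac31d, fa4216d}.
Reachable from 7410ef4: {7410ef4, fa4216d}.
In d7ec1ba's history but not 7410ef4's: {08c71ee, 1a4c7a2, 4cf42bd, 6a07ff1, 6ca3895, 91fc466, b667fbe, d7ec1ba, ebac31d} — 9 commits.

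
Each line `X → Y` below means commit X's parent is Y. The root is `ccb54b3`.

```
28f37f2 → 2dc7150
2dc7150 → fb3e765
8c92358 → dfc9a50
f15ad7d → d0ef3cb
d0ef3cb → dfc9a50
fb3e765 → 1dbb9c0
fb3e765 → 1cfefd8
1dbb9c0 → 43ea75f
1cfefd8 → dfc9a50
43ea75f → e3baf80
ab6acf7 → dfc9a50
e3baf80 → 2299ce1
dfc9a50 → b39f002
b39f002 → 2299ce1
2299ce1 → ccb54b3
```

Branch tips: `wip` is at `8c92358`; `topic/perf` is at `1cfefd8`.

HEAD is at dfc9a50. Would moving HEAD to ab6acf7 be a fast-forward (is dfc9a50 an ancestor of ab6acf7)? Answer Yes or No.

A fast-forward from dfc9a50 to ab6acf7 is possible iff dfc9a50 is an ancestor of ab6acf7.
Ancestors of ab6acf7: {2299ce1, ab6acf7, b39f002, ccb54b3, dfc9a50}.
dfc9a50 is among them, so fast-forward is possible.

Yes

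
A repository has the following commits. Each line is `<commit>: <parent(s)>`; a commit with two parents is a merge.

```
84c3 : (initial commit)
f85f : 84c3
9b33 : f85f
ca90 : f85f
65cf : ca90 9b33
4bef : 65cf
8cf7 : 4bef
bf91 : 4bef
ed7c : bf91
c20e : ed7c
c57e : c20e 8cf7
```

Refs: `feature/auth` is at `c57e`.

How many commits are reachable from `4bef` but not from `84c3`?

5

Reachable from 4bef: {4bef, 65cf, 84c3, 9b33, ca90, f85f}.
Reachable from 84c3: {84c3}.
In 4bef's history but not 84c3's: {4bef, 65cf, 9b33, ca90, f85f} — 5 commits.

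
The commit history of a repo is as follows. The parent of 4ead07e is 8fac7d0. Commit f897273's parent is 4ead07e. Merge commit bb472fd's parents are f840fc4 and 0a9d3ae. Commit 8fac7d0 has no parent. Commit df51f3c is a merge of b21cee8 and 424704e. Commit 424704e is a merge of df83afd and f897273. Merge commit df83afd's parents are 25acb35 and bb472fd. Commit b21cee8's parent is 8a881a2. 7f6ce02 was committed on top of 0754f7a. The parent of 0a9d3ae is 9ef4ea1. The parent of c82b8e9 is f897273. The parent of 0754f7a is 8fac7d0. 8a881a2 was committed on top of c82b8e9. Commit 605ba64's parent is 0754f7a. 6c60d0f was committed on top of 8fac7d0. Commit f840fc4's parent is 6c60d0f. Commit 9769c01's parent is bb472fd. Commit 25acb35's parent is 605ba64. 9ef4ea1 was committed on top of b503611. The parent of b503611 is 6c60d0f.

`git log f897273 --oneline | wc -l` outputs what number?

3

Walking parent pointers from f897273: reachable set = {4ead07e, 8fac7d0, f897273}.
That is 3 commits.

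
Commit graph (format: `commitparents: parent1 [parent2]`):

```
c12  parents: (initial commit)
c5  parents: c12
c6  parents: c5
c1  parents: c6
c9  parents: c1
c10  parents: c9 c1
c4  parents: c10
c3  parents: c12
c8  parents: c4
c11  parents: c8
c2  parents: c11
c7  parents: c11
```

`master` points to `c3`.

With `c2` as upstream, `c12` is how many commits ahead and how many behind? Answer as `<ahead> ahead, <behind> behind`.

Reachable from c12: {c12}.
Reachable from c2: {c1, c10, c11, c12, c2, c4, c5, c6, c8, c9}.
Only in c12's history (ahead): {} — 0.
Only in c2's history (behind): {c1, c10, c11, c2, c4, c5, c6, c8, c9} — 9.

0 ahead, 9 behind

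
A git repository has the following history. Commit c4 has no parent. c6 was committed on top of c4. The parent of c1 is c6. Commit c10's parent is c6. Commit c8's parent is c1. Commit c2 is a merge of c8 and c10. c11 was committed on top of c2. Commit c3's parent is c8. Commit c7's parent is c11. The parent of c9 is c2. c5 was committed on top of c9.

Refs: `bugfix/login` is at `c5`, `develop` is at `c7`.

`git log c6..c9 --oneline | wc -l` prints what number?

5

Reachable from c9: {c1, c10, c2, c4, c6, c8, c9}.
Reachable from c6: {c4, c6}.
In c9's history but not c6's: {c1, c10, c2, c8, c9} — 5 commits.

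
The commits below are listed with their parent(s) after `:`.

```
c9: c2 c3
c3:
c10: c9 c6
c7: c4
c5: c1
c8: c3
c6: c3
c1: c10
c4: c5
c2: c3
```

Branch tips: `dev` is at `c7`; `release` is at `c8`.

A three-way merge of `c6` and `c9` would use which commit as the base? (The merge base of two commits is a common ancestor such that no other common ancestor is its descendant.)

c3

Ancestors of c6: {c3, c6}.
Ancestors of c9: {c2, c3, c9}.
Common ancestors: {c3}.
The only common ancestor is c3, so it is the merge base.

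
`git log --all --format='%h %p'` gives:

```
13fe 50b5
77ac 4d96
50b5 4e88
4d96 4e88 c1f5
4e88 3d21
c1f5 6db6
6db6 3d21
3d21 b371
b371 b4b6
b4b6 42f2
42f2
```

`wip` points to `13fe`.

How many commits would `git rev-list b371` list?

Walking parent pointers from b371: reachable set = {42f2, b371, b4b6}.
That is 3 commits.

3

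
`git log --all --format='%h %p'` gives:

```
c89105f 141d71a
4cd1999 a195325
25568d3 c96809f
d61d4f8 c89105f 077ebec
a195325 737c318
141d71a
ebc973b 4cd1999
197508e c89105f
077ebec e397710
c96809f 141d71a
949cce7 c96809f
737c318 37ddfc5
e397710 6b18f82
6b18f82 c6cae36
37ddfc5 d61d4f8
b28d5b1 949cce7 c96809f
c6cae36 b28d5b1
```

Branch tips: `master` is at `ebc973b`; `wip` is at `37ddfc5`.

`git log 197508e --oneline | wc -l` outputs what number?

3

Walking parent pointers from 197508e: reachable set = {141d71a, 197508e, c89105f}.
That is 3 commits.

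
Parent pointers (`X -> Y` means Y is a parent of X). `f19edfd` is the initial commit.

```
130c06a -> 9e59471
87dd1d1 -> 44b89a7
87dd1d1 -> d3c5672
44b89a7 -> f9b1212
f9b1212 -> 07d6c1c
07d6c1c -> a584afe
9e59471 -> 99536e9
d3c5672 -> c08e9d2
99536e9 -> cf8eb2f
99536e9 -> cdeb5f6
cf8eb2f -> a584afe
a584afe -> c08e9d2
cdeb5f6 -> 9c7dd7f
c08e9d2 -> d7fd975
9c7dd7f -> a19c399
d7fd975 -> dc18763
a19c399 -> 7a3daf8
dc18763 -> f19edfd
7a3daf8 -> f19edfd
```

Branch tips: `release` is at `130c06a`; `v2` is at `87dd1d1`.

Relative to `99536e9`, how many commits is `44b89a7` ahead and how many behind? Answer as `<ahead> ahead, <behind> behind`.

Reachable from 44b89a7: {07d6c1c, 44b89a7, a584afe, c08e9d2, d7fd975, dc18763, f19edfd, f9b1212}.
Reachable from 99536e9: {7a3daf8, 99536e9, 9c7dd7f, a19c399, a584afe, c08e9d2, cdeb5f6, cf8eb2f, d7fd975, dc18763, f19edfd}.
Only in 44b89a7's history (ahead): {07d6c1c, 44b89a7, f9b1212} — 3.
Only in 99536e9's history (behind): {7a3daf8, 99536e9, 9c7dd7f, a19c399, cdeb5f6, cf8eb2f} — 6.

3 ahead, 6 behind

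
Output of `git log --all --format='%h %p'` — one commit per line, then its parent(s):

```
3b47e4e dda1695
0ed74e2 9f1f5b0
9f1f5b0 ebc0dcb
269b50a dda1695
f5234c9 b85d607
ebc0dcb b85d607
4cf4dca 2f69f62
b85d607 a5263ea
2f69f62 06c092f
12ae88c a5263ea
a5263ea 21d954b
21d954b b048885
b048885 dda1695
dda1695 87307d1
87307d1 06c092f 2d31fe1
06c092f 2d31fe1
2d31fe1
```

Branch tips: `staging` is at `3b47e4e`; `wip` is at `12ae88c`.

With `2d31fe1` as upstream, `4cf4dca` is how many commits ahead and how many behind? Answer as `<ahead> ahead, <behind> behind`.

Reachable from 4cf4dca: {06c092f, 2d31fe1, 2f69f62, 4cf4dca}.
Reachable from 2d31fe1: {2d31fe1}.
Only in 4cf4dca's history (ahead): {06c092f, 2f69f62, 4cf4dca} — 3.
Only in 2d31fe1's history (behind): {} — 0.

3 ahead, 0 behind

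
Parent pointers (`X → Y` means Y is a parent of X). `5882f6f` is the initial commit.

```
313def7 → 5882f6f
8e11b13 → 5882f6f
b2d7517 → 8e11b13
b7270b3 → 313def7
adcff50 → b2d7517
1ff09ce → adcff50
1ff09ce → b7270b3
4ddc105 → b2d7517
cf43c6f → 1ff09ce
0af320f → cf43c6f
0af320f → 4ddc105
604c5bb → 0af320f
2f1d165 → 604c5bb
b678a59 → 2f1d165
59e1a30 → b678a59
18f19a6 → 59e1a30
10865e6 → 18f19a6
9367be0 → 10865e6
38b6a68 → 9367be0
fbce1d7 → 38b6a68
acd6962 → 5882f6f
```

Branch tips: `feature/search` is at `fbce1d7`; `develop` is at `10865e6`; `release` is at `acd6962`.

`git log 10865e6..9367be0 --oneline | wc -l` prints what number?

Reachable from 9367be0: {0af320f, 10865e6, 18f19a6, 1ff09ce, 2f1d165, 313def7, 4ddc105, 5882f6f, 59e1a30, 604c5bb, 8e11b13, 9367be0, adcff50, b2d7517, b678a59, b7270b3, cf43c6f}.
Reachable from 10865e6: {0af320f, 10865e6, 18f19a6, 1ff09ce, 2f1d165, 313def7, 4ddc105, 5882f6f, 59e1a30, 604c5bb, 8e11b13, adcff50, b2d7517, b678a59, b7270b3, cf43c6f}.
In 9367be0's history but not 10865e6's: {9367be0} — 1 commit.

1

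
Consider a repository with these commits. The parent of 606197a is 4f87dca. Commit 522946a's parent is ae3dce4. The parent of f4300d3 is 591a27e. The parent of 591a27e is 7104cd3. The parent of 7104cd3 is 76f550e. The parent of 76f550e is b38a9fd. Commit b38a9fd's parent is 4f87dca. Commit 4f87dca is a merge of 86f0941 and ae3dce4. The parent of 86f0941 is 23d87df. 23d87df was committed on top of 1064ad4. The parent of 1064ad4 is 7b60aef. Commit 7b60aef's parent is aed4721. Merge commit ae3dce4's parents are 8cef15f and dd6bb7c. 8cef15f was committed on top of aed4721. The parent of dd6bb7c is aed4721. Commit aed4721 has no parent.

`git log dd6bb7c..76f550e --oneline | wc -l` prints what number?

Reachable from 76f550e: {1064ad4, 23d87df, 4f87dca, 76f550e, 7b60aef, 86f0941, 8cef15f, ae3dce4, aed4721, b38a9fd, dd6bb7c}.
Reachable from dd6bb7c: {aed4721, dd6bb7c}.
In 76f550e's history but not dd6bb7c's: {1064ad4, 23d87df, 4f87dca, 76f550e, 7b60aef, 86f0941, 8cef15f, ae3dce4, b38a9fd} — 9 commits.

9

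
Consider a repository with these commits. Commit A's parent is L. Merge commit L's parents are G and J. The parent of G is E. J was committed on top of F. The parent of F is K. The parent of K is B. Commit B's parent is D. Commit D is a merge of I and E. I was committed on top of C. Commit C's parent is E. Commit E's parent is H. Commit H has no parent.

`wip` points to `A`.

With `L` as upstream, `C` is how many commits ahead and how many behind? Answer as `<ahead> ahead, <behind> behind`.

0 ahead, 8 behind

Reachable from C: {C, E, H}.
Reachable from L: {B, C, D, E, F, G, H, I, J, K, L}.
Only in C's history (ahead): {} — 0.
Only in L's history (behind): {B, D, F, G, I, J, K, L} — 8.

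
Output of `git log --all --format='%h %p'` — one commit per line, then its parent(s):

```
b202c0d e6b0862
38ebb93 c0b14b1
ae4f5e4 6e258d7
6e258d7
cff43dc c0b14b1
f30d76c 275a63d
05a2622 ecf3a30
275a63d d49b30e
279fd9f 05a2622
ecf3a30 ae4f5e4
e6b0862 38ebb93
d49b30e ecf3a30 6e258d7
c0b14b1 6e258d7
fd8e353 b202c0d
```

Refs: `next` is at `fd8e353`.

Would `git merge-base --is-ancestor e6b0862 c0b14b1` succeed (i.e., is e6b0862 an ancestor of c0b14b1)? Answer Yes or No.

Ancestors of c0b14b1: {6e258d7, c0b14b1}.
e6b0862 is not in that set, so it is not an ancestor of c0b14b1.

No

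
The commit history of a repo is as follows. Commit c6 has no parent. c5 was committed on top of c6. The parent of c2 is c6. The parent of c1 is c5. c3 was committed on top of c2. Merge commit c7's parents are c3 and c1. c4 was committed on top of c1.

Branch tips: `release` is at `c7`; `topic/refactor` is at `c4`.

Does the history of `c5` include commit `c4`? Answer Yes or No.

Ancestors of c5: {c5, c6}.
c4 is not in that set, so it is not an ancestor of c5.

No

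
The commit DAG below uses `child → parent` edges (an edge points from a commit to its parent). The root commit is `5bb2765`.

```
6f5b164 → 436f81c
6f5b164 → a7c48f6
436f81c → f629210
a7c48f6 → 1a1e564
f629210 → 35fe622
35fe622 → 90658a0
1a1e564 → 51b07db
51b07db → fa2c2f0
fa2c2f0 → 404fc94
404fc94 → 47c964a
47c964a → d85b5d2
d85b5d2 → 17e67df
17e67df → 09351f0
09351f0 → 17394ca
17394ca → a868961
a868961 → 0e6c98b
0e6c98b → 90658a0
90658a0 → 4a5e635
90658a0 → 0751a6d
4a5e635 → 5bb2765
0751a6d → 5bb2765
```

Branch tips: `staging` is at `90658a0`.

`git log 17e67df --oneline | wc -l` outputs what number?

9

Walking parent pointers from 17e67df: reachable set = {0751a6d, 09351f0, 0e6c98b, 17394ca, 17e67df, 4a5e635, 5bb2765, 90658a0, a868961}.
That is 9 commits.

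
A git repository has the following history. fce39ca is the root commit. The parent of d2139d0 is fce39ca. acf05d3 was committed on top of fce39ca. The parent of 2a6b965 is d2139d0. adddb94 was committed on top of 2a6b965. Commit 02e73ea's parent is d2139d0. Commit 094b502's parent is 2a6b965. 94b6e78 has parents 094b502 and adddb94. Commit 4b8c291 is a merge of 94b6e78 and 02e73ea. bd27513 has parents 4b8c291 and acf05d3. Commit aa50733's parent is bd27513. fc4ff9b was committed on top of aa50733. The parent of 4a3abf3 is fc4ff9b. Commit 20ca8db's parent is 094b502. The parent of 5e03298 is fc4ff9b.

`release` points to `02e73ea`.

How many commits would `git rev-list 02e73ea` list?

3

Walking parent pointers from 02e73ea: reachable set = {02e73ea, d2139d0, fce39ca}.
That is 3 commits.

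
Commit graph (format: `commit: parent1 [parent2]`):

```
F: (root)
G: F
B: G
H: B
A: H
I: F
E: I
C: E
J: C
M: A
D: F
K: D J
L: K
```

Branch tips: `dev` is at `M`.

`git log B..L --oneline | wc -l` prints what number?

7

Reachable from L: {C, D, E, F, I, J, K, L}.
Reachable from B: {B, F, G}.
In L's history but not B's: {C, D, E, I, J, K, L} — 7 commits.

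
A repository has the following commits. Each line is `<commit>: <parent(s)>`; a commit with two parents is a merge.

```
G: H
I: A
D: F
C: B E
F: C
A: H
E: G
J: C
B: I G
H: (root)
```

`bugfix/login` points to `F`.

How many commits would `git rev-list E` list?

Walking parent pointers from E: reachable set = {E, G, H}.
That is 3 commits.

3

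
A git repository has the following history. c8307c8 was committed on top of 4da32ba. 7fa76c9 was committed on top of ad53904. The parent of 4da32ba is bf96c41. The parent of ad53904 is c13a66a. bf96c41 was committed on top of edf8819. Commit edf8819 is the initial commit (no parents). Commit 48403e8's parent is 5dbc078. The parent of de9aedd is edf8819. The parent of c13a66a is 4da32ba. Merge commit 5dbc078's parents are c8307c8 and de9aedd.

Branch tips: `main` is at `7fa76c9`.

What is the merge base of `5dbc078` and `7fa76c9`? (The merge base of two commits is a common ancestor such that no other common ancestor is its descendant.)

Ancestors of 5dbc078: {4da32ba, 5dbc078, bf96c41, c8307c8, de9aedd, edf8819}.
Ancestors of 7fa76c9: {4da32ba, 7fa76c9, ad53904, bf96c41, c13a66a, edf8819}.
Common ancestors: {4da32ba, bf96c41, edf8819}.
Among these, 4da32ba is not an ancestor of any other common ancestor — it is the merge base.

4da32ba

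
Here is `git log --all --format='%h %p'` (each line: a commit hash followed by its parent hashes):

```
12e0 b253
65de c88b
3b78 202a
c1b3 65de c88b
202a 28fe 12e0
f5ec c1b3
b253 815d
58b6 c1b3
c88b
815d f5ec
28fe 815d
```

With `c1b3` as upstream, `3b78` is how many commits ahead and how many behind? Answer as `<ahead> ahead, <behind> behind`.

Reachable from 3b78: {12e0, 202a, 28fe, 3b78, 65de, 815d, b253, c1b3, c88b, f5ec}.
Reachable from c1b3: {65de, c1b3, c88b}.
Only in 3b78's history (ahead): {12e0, 202a, 28fe, 3b78, 815d, b253, f5ec} — 7.
Only in c1b3's history (behind): {} — 0.

7 ahead, 0 behind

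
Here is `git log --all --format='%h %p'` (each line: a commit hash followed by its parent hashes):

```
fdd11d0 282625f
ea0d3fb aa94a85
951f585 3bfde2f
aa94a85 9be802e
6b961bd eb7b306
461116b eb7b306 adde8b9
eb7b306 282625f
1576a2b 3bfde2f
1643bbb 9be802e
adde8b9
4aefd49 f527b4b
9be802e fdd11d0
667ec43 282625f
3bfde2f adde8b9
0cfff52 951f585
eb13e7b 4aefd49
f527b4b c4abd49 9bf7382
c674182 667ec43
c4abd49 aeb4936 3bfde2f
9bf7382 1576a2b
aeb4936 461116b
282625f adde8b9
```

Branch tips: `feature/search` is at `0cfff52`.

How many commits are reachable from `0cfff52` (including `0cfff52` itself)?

4

Walking parent pointers from 0cfff52: reachable set = {0cfff52, 3bfde2f, 951f585, adde8b9}.
That is 4 commits.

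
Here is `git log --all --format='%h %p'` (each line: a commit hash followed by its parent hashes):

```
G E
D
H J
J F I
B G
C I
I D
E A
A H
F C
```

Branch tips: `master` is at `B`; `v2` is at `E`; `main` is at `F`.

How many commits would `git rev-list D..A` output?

6

Reachable from A: {A, C, D, F, H, I, J}.
Reachable from D: {D}.
In A's history but not D's: {A, C, F, H, I, J} — 6 commits.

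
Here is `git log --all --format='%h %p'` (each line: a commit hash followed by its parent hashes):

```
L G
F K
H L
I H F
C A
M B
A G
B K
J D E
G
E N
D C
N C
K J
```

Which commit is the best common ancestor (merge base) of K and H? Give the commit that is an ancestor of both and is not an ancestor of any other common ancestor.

G

Ancestors of K: {A, C, D, E, G, J, K, N}.
Ancestors of H: {G, H, L}.
Common ancestors: {G}.
The only common ancestor is G, so it is the merge base.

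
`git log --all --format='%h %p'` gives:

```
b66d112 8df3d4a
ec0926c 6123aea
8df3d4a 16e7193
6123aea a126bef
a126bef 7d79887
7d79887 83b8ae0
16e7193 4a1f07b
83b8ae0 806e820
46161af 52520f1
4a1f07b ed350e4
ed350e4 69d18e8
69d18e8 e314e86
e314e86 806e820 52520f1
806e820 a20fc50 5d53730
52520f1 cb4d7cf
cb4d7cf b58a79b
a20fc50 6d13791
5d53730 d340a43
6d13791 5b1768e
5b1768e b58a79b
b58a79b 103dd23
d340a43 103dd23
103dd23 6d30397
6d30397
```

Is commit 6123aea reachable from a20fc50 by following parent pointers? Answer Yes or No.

No

Ancestors of a20fc50: {103dd23, 5b1768e, 6d13791, 6d30397, a20fc50, b58a79b}.
6123aea is not in that set, so it is not an ancestor of a20fc50.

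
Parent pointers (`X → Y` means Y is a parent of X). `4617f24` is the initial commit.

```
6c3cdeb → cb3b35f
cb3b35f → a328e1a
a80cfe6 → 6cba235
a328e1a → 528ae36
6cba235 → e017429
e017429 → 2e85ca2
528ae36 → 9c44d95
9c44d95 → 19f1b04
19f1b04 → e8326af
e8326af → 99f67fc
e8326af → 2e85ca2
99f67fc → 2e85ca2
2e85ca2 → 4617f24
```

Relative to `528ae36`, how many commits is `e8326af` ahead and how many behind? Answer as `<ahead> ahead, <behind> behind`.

Reachable from e8326af: {2e85ca2, 4617f24, 99f67fc, e8326af}.
Reachable from 528ae36: {19f1b04, 2e85ca2, 4617f24, 528ae36, 99f67fc, 9c44d95, e8326af}.
Only in e8326af's history (ahead): {} — 0.
Only in 528ae36's history (behind): {19f1b04, 528ae36, 9c44d95} — 3.

0 ahead, 3 behind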